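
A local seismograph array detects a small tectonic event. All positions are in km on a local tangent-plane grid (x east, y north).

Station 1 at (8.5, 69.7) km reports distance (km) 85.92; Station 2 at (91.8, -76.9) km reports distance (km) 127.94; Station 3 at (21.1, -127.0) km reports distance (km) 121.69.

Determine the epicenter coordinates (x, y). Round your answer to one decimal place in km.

Circle about each station: (x − 8.5)² + (y − 69.7)² = 85.92²; (x − 91.8)² + (y + 76.9)² = 127.94²; (x − 21.1)² + (y + 127.0)² = 121.69².
Subtracting the Station 1 equation from the Station 2 and Station 3 equations removes the quadratic terms:
166.6 x − 293.2 y = 424.11
25.2 x − 393.4 y = 4217.66
Solving the 2×2 system: x ≈ -18.4, y ≈ -11.9 km.

x ≈ -18.4 km, y ≈ -11.9 km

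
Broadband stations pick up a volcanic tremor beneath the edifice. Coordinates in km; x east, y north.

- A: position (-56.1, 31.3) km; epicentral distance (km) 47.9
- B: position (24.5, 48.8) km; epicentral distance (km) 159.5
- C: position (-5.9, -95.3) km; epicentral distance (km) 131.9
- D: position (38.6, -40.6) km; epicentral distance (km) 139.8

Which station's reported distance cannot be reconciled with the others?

B

Solve using three stations at a time. Using A, C, D (subtract circle equations pairwise → linear system) gives (x, y) ≈ (-94.4, 2.5).
Distances from that point to each station vs reported:
  A: calculated 47.9 vs reported 47.9 → residual 0.0 km
  B: calculated 127.6 vs reported 159.5 → residual 31.9 km
  C: calculated 131.9 vs reported 131.9 → residual 0.0 km
  D: calculated 139.8 vs reported 139.8 → residual 0.0 km
A, C, D are mutually consistent (residuals ≈ 0); B is off by 31.9 km.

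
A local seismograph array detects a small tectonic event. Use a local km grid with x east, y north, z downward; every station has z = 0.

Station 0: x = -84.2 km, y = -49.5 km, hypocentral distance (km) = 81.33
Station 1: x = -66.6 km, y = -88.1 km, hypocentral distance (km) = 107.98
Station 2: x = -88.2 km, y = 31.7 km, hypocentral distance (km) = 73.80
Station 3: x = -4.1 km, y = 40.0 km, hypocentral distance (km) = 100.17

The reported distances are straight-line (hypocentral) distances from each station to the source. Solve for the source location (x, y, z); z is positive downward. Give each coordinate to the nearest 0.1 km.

(-69.8, -0.9, 63.6)

Each station gives a sphere (x−x_i)² + (y−y_i)² + z² = d_i² (stations at z=0).
Subtracting the Station 0 sphere from Station 1 and Station 2: z² cancels, leaving linear equations in x and y:
35.2 x − 77.2 y = -2387.83
-8.0 x + 162.4 y = 412.37
Solving: x ≈ -69.809, y ≈ -0.900 km (keep extra digits for the depth step; rounded: -69.8, -0.9).
Then from the Station 0 sphere: z² = 81.33² − (x + 84.2)² − (y + 49.5)² with x = -69.809, y = -0.900, so z ≈ 63.604 ≈ 63.6 km.
Check against Station 3 (with the unrounded solution): distance 100.18 ≈ 100.17 km. ✓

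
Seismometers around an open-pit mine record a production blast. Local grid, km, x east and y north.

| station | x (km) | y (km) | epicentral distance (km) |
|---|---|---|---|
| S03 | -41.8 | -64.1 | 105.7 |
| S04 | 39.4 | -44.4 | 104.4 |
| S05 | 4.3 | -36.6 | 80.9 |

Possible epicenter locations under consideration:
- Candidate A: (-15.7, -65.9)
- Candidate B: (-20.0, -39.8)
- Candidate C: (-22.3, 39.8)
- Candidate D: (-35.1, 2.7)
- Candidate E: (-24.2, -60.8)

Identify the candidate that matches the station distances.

Candidate C

For each candidate, compare |candidate − station| to the reported distance:
Candidate A: residuals S03 79.5, S04 45.3, S05 45.4 → max 79.5 km
Candidate B: residuals S03 73.1, S04 44.8, S05 56.4 → max 73.1 km
Candidate C: residuals S03 0.0, S04 0.0, S05 0.0 → max 0.0 km
Candidate D: residuals S03 38.6, S04 16.3, S05 25.3 → max 38.6 km
Candidate E: residuals S03 87.8, S04 38.7, S05 43.5 → max 87.8 km
Only Candidate C has all residuals ≈ 0.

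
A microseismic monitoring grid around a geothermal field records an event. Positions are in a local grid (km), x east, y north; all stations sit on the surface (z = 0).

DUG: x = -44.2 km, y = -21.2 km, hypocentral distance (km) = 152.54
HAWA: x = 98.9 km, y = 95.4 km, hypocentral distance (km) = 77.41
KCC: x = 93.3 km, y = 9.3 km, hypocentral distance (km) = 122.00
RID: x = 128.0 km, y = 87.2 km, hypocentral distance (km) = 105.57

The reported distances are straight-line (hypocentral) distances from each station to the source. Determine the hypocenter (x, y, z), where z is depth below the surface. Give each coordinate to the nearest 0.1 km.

(29.7, 108.3, 32.2)

Each station gives a sphere (x−x_i)² + (y−y_i)² + z² = d_i² (stations at z=0).
Subtracting the DUG sphere from HAWA and KCC: z² cancels, leaving linear equations in x and y:
286.2 x + 233.2 y = 33755.43
275.0 x + 61.0 y = 14772.75
Solving: x ≈ 29.695, y ≈ 108.305 km (keep extra digits for the depth step; rounded: 29.7, 108.3).
Then from the DUG sphere: z² = 152.54² − (x + 44.2)² − (y + 21.2)² with x = 29.695, y = 108.305, so z ≈ 32.194 ≈ 32.2 km.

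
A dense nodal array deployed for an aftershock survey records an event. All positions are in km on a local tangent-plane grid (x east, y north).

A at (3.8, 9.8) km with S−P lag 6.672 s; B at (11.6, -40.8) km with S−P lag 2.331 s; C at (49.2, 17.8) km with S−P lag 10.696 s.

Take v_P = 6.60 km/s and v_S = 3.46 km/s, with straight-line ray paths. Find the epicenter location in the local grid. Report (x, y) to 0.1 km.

Distance from S−P lag: d = Δt · v_P v_S / (v_P − v_S) = Δt · (6.60·3.46)/(6.60−3.46) ≈ 7.2726·Δt.
So d_A = 48.52, d_B = 16.95, d_C = 77.79 km.
Circle about each station: (x − 3.8)² + (y − 9.8)² = 48.52²; (x − 11.6)² + (y + 40.8)² = 16.95²; (x − 49.2)² + (y − 17.8)² = 77.79².
Subtracting the A equation from the B and C equations removes the quadratic terms:
15.6 x − 101.2 y = 3755.61
90.8 x + 16.0 y = -1070.09
Solving the 2×2 system: x ≈ -5.1, y ≈ -37.9 km.

-5.1 km east, -37.9 km north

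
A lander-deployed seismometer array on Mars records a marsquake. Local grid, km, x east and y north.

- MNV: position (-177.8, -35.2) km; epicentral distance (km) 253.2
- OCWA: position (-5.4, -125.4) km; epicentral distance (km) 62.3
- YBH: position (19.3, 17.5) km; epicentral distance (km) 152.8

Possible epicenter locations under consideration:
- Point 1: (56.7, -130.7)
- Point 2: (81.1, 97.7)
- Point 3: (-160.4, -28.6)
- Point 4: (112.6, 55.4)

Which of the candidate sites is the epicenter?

For each candidate, compare |candidate − station| to the reported distance:
Point 1: residuals MNV 0.0, OCWA 0.0, YBH 0.0 → max 0.0 km
Point 2: residuals MNV 37.8, OCWA 177.0, YBH 51.6 → max 177.0 km
Point 3: residuals MNV 234.6, OCWA 120.4, YBH 32.7 → max 234.6 km
Point 4: residuals MNV 51.0, OCWA 153.6, YBH 52.1 → max 153.6 km
Only Point 1 has all residuals ≈ 0.

Point 1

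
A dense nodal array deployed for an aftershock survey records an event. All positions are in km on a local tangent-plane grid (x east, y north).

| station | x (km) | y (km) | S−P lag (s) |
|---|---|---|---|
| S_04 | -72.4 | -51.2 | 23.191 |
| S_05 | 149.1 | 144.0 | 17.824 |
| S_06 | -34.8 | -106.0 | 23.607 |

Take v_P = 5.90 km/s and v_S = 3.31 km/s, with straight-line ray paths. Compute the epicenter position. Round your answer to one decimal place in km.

Distance from S−P lag: d = Δt · v_P v_S / (v_P − v_S) = Δt · (5.90·3.31)/(5.90−3.31) ≈ 7.5402·Δt.
So d_S_04 = 174.86, d_S_05 = 134.40, d_S_06 = 178.00 km.
Circle about each station: (x + 72.4)² + (y + 51.2)² = 174.86²; (x − 149.1)² + (y − 144.0)² = 134.40²; (x + 34.8)² + (y + 106.0)² = 178.00².
Subtracting the S_04 equation from the S_05 and S_06 equations removes the quadratic terms:
443.0 x + 390.4 y = 47616.27
75.2 x − 109.6 y = 3475.86
Solving the 2×2 system: x ≈ 84.4, y ≈ 26.2 km.

x ≈ 84.4 km, y ≈ 26.2 km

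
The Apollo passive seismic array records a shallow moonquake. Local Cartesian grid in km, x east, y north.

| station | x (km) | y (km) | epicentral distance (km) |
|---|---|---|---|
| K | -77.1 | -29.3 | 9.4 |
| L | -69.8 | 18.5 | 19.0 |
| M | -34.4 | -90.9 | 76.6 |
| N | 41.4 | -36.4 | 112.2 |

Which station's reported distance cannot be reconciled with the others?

L

Solve using three stations at a time. Using K, M, N (subtract circle equations pairwise → linear system) gives (x, y) ≈ (-70.0, -23.1).
Distances from that point to each station vs reported:
  K: calculated 9.4 vs reported 9.4 → residual 0.0 km
  L: calculated 41.6 vs reported 19.0 → residual 22.6 km
  M: calculated 76.6 vs reported 76.6 → residual 0.0 km
  N: calculated 112.2 vs reported 112.2 → residual 0.0 km
K, M, N are mutually consistent (residuals ≈ 0); L is off by 22.6 km.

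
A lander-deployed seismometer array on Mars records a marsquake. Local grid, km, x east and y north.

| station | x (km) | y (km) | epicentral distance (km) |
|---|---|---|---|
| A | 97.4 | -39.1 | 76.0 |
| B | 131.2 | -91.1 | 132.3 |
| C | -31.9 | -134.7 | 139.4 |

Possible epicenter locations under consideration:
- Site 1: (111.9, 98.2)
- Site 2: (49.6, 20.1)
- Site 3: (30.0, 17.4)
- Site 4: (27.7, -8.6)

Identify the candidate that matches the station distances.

Site 4

For each candidate, compare |candidate − station| to the reported distance:
Site 1: residuals A 62.1, B 58.0, C 134.3 → max 134.3 km
Site 2: residuals A 0.1, B 5.6, C 35.5 → max 35.5 km
Site 3: residuals A 11.9, B 16.1, C 24.8 → max 24.8 km
Site 4: residuals A 0.1, B 0.1, C 0.1 → max 0.1 km
Only Site 4 has all residuals ≈ 0.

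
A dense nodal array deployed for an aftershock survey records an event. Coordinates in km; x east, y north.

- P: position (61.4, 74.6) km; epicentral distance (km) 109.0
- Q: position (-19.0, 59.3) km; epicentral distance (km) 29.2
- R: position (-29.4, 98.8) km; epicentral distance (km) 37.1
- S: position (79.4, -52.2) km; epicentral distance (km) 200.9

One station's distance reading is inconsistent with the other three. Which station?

Solve using three stations at a time. Using P, Q, R (subtract circle equations pairwise → linear system) gives (x, y) ≈ (-47.3, 66.3).
Distances from that point to each station vs reported:
  P: calculated 109.0 vs reported 109.0 → residual 0.0 km
  Q: calculated 29.1 vs reported 29.2 → residual 0.1 km
  R: calculated 37.0 vs reported 37.1 → residual 0.1 km
  S: calculated 173.5 vs reported 200.9 → residual 27.4 km
P, Q, R are mutually consistent (residuals ≈ 0); S is off by 27.4 km.

S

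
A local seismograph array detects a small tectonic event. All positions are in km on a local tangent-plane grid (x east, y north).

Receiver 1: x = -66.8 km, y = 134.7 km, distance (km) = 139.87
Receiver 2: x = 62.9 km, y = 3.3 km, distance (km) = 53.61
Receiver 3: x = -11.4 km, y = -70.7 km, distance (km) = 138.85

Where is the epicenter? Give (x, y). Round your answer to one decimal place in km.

48.0 km east, 54.8 km north

Circle about each station: (x + 66.8)² + (y − 134.7)² = 139.87²; (x − 62.9)² + (y − 3.3)² = 53.61²; (x + 11.4)² + (y + 70.7)² = 138.85².
Subtracting pairs of circle equations eliminates x²+y² and gives linear equations (the radical axes):
259.4 x − 262.8 y = -1949.45
110.8 x − 410.8 y = -17193.59
Solving the 2×2 system: x ≈ 48.0, y ≈ 54.8 km.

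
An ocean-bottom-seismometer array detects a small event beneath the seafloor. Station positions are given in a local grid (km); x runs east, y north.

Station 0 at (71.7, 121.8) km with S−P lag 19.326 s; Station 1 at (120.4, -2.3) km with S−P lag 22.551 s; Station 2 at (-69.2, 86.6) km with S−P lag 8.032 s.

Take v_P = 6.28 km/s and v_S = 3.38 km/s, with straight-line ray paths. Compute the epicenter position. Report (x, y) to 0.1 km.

-40.3 km east, 35.4 km north

Distance from S−P lag: d = Δt · v_P v_S / (v_P − v_S) = Δt · (6.28·3.38)/(6.28−3.38) ≈ 7.3194·Δt.
So d_Station 0 = 141.46, d_Station 1 = 165.06, d_Station 2 = 58.79 km.
Circle about each station: (x − 71.7)² + (y − 121.8)² = 141.46²; (x − 120.4)² + (y + 2.3)² = 165.06²; (x + 69.2)² + (y − 86.6)² = 58.79².
Subtracting pairs of circle equations eliminates x²+y² and gives linear equations (the radical axes):
97.4 x − 248.2 y = -12708.55
-281.8 x − 70.4 y = 8866.74
Solving the 2×2 system: x ≈ -40.3, y ≈ 35.4 km.
Check against Station 0 (with the unrounded x, y): √((x − 71.7)²+(y − 121.8)²) = 141.47 ≈ 141.46 km. ✓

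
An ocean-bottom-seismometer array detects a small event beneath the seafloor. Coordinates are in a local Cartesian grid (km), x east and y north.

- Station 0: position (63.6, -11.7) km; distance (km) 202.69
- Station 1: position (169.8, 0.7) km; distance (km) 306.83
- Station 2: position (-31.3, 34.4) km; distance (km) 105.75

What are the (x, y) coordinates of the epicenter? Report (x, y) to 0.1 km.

Circle about each station: (x − 63.6)² + (y + 11.7)² = 202.69²; (x − 169.8)² + (y − 0.7)² = 306.83²; (x + 31.3)² + (y − 34.4)² = 105.75².
Subtracting pairs of circle equations eliminates x²+y² and gives linear equations (the radical axes):
212.4 x + 24.8 y = -28410.73
-189.8 x + 92.2 y = 27881.37
Solving the 2×2 system: x ≈ -136.3, y ≈ 21.8 km.

-136.3 km east, 21.8 km north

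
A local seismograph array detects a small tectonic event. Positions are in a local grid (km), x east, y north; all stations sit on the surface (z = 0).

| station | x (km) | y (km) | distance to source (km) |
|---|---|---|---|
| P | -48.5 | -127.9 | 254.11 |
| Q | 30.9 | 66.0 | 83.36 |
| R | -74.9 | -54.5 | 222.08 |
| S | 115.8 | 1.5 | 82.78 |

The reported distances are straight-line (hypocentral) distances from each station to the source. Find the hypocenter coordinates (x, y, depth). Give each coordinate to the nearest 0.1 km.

Each station gives a sphere (x−x_i)² + (y−y_i)² + z² = d_i² (stations at z=0).
Subtracting the P sphere from Q and R: z² cancels, leaving linear equations in x and y:
158.8 x + 387.8 y = 44223.15
-52.8 x + 146.8 y = 5121.97
Solving: x ≈ 102.898, y ≈ 71.900 km (keep extra digits for the depth step; rounded: 102.9, 71.9).
Then from the P sphere: z² = 254.11² − (x + 48.5)² − (y + 127.9)² with x = 102.898, y = 71.900, so z ≈ 41.599 ≈ 41.6 km.

x ≈ 102.9 km, y ≈ 71.9 km, depth ≈ 41.6 km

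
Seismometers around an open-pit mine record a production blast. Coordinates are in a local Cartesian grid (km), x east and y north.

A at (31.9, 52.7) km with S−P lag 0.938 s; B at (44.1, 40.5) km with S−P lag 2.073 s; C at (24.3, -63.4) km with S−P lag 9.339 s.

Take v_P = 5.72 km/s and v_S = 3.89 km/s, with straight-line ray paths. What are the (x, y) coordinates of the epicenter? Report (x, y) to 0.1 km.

x ≈ 20.8 km, y ≈ 50.1 km

Distance from S−P lag: d = Δt · v_P v_S / (v_P − v_S) = Δt · (5.72·3.89)/(5.72−3.89) ≈ 12.1589·Δt.
So d_A = 11.41, d_B = 25.21, d_C = 113.55 km.
Circle about each station: (x − 31.9)² + (y − 52.7)² = 11.41²; (x − 44.1)² + (y − 40.5)² = 25.21²; (x − 24.3)² + (y + 63.4)² = 113.55².
Subtracting the A equation from the B and C equations removes the quadratic terms:
24.4 x − 24.4 y = -715.20
-15.2 x − 232.2 y = -11948.26
Solving the 2×2 system: x ≈ 20.8, y ≈ 50.1 km.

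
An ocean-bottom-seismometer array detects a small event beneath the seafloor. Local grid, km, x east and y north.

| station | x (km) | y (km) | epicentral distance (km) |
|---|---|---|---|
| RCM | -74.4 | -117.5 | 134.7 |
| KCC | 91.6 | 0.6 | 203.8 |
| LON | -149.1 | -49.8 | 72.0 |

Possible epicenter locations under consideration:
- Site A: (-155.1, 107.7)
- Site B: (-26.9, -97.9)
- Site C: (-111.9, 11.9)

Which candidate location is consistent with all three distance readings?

Site C

For each candidate, compare |candidate − station| to the reported distance:
Site A: residuals RCM 104.5, KCC 65.1, LON 85.6 → max 104.5 km
Site B: residuals RCM 83.3, KCC 49.7, LON 59.3 → max 83.3 km
Site C: residuals RCM 0.0, KCC 0.0, LON 0.0 → max 0.0 km
Only Site C has all residuals ≈ 0.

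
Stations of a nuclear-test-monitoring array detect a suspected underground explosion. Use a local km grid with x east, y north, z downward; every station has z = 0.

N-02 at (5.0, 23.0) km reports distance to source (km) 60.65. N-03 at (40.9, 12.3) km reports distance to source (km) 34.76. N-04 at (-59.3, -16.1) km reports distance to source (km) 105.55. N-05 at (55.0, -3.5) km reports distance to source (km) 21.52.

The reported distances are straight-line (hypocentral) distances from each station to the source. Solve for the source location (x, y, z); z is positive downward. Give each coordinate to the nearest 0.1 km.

x ≈ 45.8 km, y ≈ -21.1 km, depth ≈ 8.3 km

Each station gives a sphere (x−x_i)² + (y−y_i)² + z² = d_i² (stations at z=0).
Subtracting the N-02 sphere from N-03 and N-04: z² cancels, leaving linear equations in x and y:
71.8 x − 21.4 y = 3740.26
-128.6 x − 78.2 y = -4240.68
Solving: x ≈ 45.805, y ≈ -21.097 km (keep extra digits for the depth step; rounded: 45.8, -21.1).
Then from the N-02 sphere: z² = 60.65² − (x − 5.0)² − (y − 23.0)² with x = 45.805, y = -21.097, so z ≈ 8.296 ≈ 8.3 km.
Check against N-05 (with the unrounded solution): distance 21.52 ≈ 21.52 km. ✓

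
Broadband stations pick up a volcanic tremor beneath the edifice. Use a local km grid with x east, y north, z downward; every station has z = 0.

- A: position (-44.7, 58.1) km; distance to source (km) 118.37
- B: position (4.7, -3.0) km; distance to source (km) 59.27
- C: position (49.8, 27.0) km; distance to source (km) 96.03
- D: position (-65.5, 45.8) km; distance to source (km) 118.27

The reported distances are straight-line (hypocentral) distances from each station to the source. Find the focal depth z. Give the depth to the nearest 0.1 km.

Each station gives a sphere (x−x_i)² + (y−y_i)² + z² = d_i² (stations at z=0).
Subtracting the A sphere from B and C: z² cancels, leaving linear equations in x and y:
98.8 x − 122.2 y = 5155.91
189.0 x − 62.2 y = 2625.04
Solving: x ≈ 0.005, y ≈ -42.189 km (keep extra digits for the depth step; rounded: 0.0, -42.2).
Then from the A sphere: z² = 118.37² − (x + 44.7)² − (y − 58.1)² with x = 0.005, y = -42.189, so z ≈ 44.216 ≈ 44.2 km.

44.2 km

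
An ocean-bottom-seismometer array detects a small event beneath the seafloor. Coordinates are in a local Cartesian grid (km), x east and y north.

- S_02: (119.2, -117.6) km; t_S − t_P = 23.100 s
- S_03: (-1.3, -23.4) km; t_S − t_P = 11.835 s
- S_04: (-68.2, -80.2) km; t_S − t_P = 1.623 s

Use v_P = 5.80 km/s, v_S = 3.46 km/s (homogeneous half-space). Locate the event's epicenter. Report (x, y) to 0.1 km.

x ≈ -77.1 km, y ≈ -90.9 km

Distance from S−P lag: d = Δt · v_P v_S / (v_P − v_S) = Δt · (5.80·3.46)/(5.80−3.46) ≈ 8.5761·Δt.
So d_S_02 = 198.11, d_S_03 = 101.50, d_S_04 = 13.92 km.
Circle about each station: (x − 119.2)² + (y + 117.6)² = 198.11²; (x + 1.3)² + (y + 23.4)² = 101.50²; (x + 68.2)² + (y + 80.2)² = 13.92².
Subtracting the S_02 equation from the S_03 and S_04 equations removes the quadratic terms:
-241.0 x + 188.4 y = 1456.17
-374.8 x + 74.8 y = 22098.69
Solving the 2×2 system: x ≈ -77.1, y ≈ -90.9 km.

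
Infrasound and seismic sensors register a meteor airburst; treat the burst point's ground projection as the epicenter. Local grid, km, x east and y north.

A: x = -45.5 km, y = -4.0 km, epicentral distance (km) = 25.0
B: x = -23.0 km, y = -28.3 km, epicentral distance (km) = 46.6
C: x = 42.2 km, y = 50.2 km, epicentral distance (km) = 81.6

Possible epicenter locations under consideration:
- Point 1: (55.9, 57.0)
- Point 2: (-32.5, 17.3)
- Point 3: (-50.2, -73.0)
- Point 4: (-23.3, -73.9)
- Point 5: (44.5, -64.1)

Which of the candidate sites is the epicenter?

For each candidate, compare |candidate − station| to the reported distance:
Point 1: residuals A 93.3, B 69.6, C 66.3 → max 93.3 km
Point 2: residuals A 0.0, B 0.0, C 0.0 → max 0.0 km
Point 3: residuals A 44.2, B 5.7, C 72.4 → max 72.4 km
Point 4: residuals A 48.3, B 1.0, C 58.7 → max 58.7 km
Point 5: residuals A 83.2, B 29.8, C 32.7 → max 83.2 km
Only Point 2 has all residuals ≈ 0.

Point 2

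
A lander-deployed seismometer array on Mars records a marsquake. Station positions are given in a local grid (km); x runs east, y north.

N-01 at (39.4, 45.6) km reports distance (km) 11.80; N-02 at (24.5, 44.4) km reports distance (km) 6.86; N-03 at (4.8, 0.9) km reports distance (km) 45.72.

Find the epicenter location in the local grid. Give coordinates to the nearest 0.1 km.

29.3 km east, 39.5 km north

Circle about each station: (x − 39.4)² + (y − 45.6)² = 11.80²; (x − 24.5)² + (y − 44.4)² = 6.86²; (x − 4.8)² + (y − 0.9)² = 45.72².
Subtracting pairs of circle equations eliminates x²+y² and gives linear equations (the radical axes):
-29.8 x − 2.4 y = -967.93
-69.2 x − 89.4 y = -5558.95
Solving the 2×2 system: x ≈ 29.3, y ≈ 39.5 km.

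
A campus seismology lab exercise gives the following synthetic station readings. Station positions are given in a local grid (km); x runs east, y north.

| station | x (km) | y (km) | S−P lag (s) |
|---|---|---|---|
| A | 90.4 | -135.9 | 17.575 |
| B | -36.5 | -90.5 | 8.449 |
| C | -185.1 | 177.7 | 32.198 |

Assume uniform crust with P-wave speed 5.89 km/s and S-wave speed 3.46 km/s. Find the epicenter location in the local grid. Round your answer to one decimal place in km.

Distance from S−P lag: d = Δt · v_P v_S / (v_P − v_S) = Δt · (5.89·3.46)/(5.89−3.46) ≈ 8.3866·Δt.
So d_A = 147.39, d_B = 70.86, d_C = 270.03 km.
Circle about each station: (x − 90.4)² + (y + 135.9)² = 147.39²; (x + 36.5)² + (y + 90.5)² = 70.86²; (x + 185.1)² + (y − 177.7)² = 270.03².
Subtracting the A equation from the B and C equations removes the quadratic terms:
-253.8 x + 90.8 y = -415.80
-551.0 x + 627.2 y = -11994.06
Solving the 2×2 system: x ≈ -7.6, y ≈ -25.8 km.

(-7.6, -25.8)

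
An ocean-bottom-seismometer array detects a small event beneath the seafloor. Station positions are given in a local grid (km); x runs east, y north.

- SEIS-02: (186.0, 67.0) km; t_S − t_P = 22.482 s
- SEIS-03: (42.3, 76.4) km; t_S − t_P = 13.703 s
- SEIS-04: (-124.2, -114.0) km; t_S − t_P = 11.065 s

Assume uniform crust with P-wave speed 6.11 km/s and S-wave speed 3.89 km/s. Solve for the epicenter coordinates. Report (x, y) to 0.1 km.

Distance from S−P lag: d = Δt · v_P v_S / (v_P − v_S) = Δt · (6.11·3.89)/(6.11−3.89) ≈ 10.7063·Δt.
So d_SEIS-02 = 240.70, d_SEIS-03 = 146.71, d_SEIS-04 = 118.46 km.
Circle about each station: (x − 186.0)² + (y − 67.0)² = 240.70²; (x − 42.3)² + (y − 76.4)² = 146.71²; (x + 124.2)² + (y + 114.0)² = 118.46².
Subtracting the SEIS-02 equation from the SEIS-03 and SEIS-04 equations removes the quadratic terms:
-287.4 x + 18.8 y = 4953.92
-620.4 x − 362.0 y = 33240.36
Solving the 2×2 system: x ≈ -20.9, y ≈ -56.0 km.
Check against SEIS-02 (with the unrounded x, y): √((x − 186.0)²+(y − 67.0)²) = 240.70 ≈ 240.70 km. ✓

x ≈ -20.9 km, y ≈ -56.0 km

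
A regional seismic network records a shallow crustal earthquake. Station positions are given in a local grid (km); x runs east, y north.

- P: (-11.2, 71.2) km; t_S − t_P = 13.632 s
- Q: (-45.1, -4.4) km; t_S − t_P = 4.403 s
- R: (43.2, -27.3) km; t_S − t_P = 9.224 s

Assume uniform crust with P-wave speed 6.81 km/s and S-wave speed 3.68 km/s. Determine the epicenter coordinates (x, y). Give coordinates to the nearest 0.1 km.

Distance from S−P lag: d = Δt · v_P v_S / (v_P − v_S) = Δt · (6.81·3.68)/(6.81−3.68) ≈ 8.0066·Δt.
So d_P = 109.15, d_Q = 35.25, d_R = 73.85 km.
Circle about each station: (x + 11.2)² + (y − 71.2)² = 109.15²; (x + 45.1)² + (y + 4.4)² = 35.25²; (x − 43.2)² + (y + 27.3)² = 73.85².
Subtracting pairs of circle equations eliminates x²+y² and gives linear equations (the radical axes):
-67.8 x − 151.2 y = 7529.65
108.8 x − 197.0 y = 3876.55
Solving the 2×2 system: x ≈ -30.1, y ≈ -36.3 km.

(-30.1, -36.3)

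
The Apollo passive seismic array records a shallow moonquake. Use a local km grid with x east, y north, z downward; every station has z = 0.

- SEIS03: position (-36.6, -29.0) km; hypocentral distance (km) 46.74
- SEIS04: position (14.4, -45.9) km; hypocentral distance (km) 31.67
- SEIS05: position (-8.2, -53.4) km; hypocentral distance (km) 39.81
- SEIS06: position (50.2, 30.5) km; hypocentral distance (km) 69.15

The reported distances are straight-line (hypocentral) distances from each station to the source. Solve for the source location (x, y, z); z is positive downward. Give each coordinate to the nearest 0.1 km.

Each station gives a sphere (x−x_i)² + (y−y_i)² + z² = d_i² (stations at z=0).
Subtracting the SEIS03 sphere from SEIS04 and SEIS05: z² cancels, leaving linear equations in x and y:
102.0 x − 33.8 y = 1315.25
56.8 x − 48.8 y = 1338.03
Solving: x ≈ 6.200, y ≈ -20.202 km (keep extra digits for the depth step; rounded: 6.2, -20.2).
Then from the SEIS03 sphere: z² = 46.74² − (x + 36.6)² − (y + 29.0)² with x = 6.200, y = -20.202, so z ≈ 16.595 ≈ 16.6 km.

(6.2, -20.2, 16.6)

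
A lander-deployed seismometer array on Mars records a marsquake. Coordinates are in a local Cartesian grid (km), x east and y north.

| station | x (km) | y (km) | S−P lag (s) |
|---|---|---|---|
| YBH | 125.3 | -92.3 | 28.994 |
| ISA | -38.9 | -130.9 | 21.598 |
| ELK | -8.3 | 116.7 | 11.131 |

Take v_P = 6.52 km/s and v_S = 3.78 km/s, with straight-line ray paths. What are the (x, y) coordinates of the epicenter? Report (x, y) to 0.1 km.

x ≈ -88.6 km, y ≈ 56.9 km

Distance from S−P lag: d = Δt · v_P v_S / (v_P − v_S) = Δt · (6.52·3.78)/(6.52−3.78) ≈ 8.9947·Δt.
So d_YBH = 260.79, d_ISA = 194.27, d_ELK = 100.12 km.
Circle about each station: (x − 125.3)² + (y + 92.3)² = 260.79²; (x + 38.9)² + (y + 130.9)² = 194.27²; (x + 8.3)² + (y − 116.7)² = 100.12².
Subtracting the YBH equation from the ISA and ELK equations removes the quadratic terms:
-328.4 x − 77.2 y = 24699.23
-267.2 x + 418.0 y = 47455.81
Solving the 2×2 system: x ≈ -88.6, y ≈ 56.9 km.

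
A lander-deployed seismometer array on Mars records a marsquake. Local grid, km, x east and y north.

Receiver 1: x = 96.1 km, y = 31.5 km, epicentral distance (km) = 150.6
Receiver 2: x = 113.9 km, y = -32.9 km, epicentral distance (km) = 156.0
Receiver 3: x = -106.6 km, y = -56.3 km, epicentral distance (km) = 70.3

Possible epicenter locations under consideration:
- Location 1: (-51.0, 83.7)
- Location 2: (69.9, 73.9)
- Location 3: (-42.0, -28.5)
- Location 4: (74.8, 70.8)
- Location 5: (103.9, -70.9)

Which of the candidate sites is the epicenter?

Location 3

For each candidate, compare |candidate − station| to the reported distance:
Location 1: residuals Receiver 1 5.5, Receiver 2 46.0, Receiver 3 80.3 → max 80.3 km
Location 2: residuals Receiver 1 100.8, Receiver 2 40.5, Receiver 3 149.0 → max 149.0 km
Location 3: residuals Receiver 1 0.0, Receiver 2 0.0, Receiver 3 0.0 → max 0.0 km
Location 4: residuals Receiver 1 105.9, Receiver 2 45.2, Receiver 3 151.2 → max 151.2 km
Location 5: residuals Receiver 1 47.9, Receiver 2 116.7, Receiver 3 140.7 → max 140.7 km
Only Location 3 has all residuals ≈ 0.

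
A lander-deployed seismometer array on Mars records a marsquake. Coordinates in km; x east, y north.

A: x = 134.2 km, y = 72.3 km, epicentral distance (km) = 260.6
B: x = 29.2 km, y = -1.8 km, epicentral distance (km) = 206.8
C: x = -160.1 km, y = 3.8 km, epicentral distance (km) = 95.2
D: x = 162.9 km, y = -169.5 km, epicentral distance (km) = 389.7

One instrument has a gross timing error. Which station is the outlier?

Solve using three stations at a time. Using A, C, D (subtract circle equations pairwise → linear system) gives (x, y) ≈ (-125.6, 92.5).
Distances from that point to each station vs reported:
  A: calculated 260.6 vs reported 260.6 → residual 0.0 km
  B: calculated 181.2 vs reported 206.8 → residual 25.6 km
  C: calculated 95.1 vs reported 95.2 → residual 0.1 km
  D: calculated 389.7 vs reported 389.7 → residual 0.0 km
A, C, D are mutually consistent (residuals ≈ 0); B is off by 25.6 km.

B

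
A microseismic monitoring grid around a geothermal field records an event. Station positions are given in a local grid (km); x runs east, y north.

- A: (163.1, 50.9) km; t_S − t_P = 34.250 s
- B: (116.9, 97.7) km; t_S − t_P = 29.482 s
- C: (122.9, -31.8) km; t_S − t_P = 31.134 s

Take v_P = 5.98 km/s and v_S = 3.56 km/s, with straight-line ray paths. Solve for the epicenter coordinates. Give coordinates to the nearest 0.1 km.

Distance from S−P lag: d = Δt · v_P v_S / (v_P − v_S) = Δt · (5.98·3.56)/(5.98−3.56) ≈ 8.7970·Δt.
So d_A = 301.30, d_B = 259.35, d_C = 273.89 km.
Circle about each station: (x − 163.1)² + (y − 50.9)² = 301.30²; (x − 116.9)² + (y − 97.7)² = 259.35²; (x − 122.9)² + (y + 31.8)² = 273.89².
Subtracting the A equation from the B and C equations removes the quadratic terms:
-92.4 x + 93.6 y = 17537.75
-80.4 x − 165.4 y = 2689.19
Solving the 2×2 system: x ≈ -138.2, y ≈ 50.9 km.

-138.2 km east, 50.9 km north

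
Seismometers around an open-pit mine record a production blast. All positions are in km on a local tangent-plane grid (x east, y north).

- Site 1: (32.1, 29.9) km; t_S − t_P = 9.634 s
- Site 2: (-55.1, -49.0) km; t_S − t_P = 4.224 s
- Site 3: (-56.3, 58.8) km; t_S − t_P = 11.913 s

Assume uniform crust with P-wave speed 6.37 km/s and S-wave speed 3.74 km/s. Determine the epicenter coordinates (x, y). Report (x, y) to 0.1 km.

x ≈ -17.5 km, y ≈ -41.9 km

Distance from S−P lag: d = Δt · v_P v_S / (v_P − v_S) = Δt · (6.37·3.74)/(6.37−3.74) ≈ 9.0585·Δt.
So d_Site 1 = 87.27, d_Site 2 = 38.26, d_Site 3 = 107.91 km.
Circle about each station: (x − 32.1)² + (y − 29.9)² = 87.27²; (x + 55.1)² + (y + 49.0)² = 38.26²; (x + 56.3)² + (y − 58.8)² = 107.91².
Subtracting the Site 1 equation from the Site 2 and Site 3 equations removes the quadratic terms:
-174.4 x − 157.8 y = 9664.82
-176.8 x + 57.8 y = 674.19
Solving the 2×2 system: x ≈ -17.5, y ≈ -41.9 km.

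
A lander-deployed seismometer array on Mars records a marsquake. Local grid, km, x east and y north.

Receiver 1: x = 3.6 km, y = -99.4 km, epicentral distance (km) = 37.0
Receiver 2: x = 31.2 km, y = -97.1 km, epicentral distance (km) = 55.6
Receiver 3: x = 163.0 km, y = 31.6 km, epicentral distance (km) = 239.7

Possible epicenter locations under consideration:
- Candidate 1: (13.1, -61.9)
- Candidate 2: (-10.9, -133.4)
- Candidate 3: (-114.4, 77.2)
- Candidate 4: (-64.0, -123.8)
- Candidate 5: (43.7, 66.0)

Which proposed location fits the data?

Candidate 2

For each candidate, compare |candidate − station| to the reported distance:
Candidate 1: residuals Receiver 1 1.7, Receiver 2 16.0, Receiver 3 63.0 → max 63.0 km
Candidate 2: residuals Receiver 1 0.0, Receiver 2 0.0, Receiver 3 0.0 → max 0.0 km
Candidate 3: residuals Receiver 1 175.4, Receiver 2 171.5, Receiver 3 41.4 → max 175.4 km
Candidate 4: residuals Receiver 1 34.9, Receiver 2 43.3, Receiver 3 35.4 → max 43.3 km
Candidate 5: residuals Receiver 1 133.2, Receiver 2 108.0, Receiver 3 115.5 → max 133.2 km
Only Candidate 2 has all residuals ≈ 0.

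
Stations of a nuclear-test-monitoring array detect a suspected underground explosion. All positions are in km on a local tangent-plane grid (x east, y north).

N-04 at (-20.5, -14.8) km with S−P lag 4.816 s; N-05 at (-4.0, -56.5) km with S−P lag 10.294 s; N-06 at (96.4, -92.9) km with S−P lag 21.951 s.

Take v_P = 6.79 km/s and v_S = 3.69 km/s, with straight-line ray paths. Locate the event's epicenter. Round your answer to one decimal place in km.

-42.8 km east, 17.1 km north

Distance from S−P lag: d = Δt · v_P v_S / (v_P − v_S) = Δt · (6.79·3.69)/(6.79−3.69) ≈ 8.0823·Δt.
So d_N-04 = 38.92, d_N-05 = 83.20, d_N-06 = 177.41 km.
Circle about each station: (x + 20.5)² + (y + 14.8)² = 38.92²; (x + 4.0)² + (y + 56.5)² = 83.20²; (x − 96.4)² + (y + 92.9)² = 177.41².
Subtracting the N-04 equation from the N-05 and N-06 equations removes the quadratic terms:
33.0 x − 83.4 y = -2838.51
233.8 x − 156.2 y = -12675.46
Solving the 2×2 system: x ≈ -42.8, y ≈ 17.1 km.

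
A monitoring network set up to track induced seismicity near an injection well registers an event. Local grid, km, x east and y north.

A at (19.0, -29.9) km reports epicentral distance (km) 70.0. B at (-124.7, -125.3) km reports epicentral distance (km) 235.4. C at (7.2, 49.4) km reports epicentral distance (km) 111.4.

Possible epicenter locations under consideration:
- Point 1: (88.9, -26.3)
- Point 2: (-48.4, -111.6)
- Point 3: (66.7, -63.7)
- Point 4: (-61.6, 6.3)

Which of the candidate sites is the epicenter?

For each candidate, compare |candidate − station| to the reported distance:
Point 1: residuals A 0.0, B 0.0, C 0.0 → max 0.0 km
Point 2: residuals A 35.9, B 157.9, C 58.9 → max 157.9 km
Point 3: residuals A 11.5, B 34.3, C 16.4 → max 34.3 km
Point 4: residuals A 18.4, B 89.5, C 30.2 → max 89.5 km
Only Point 1 has all residuals ≈ 0.

Point 1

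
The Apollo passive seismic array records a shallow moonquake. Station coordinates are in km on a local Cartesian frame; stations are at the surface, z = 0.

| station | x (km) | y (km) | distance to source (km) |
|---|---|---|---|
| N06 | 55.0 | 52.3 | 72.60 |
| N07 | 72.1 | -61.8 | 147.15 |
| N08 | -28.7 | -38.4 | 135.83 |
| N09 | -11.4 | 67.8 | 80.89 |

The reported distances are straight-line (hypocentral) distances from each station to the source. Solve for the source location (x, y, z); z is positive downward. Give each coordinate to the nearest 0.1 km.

x ≈ 31.9 km, y ≈ 62.3 km, depth ≈ 68.1 km

Each station gives a sphere (x−x_i)² + (y−y_i)² + z² = d_i² (stations at z=0).
Subtracting the N06 sphere from N07 and N08: z² cancels, leaving linear equations in x and y:
34.2 x − 228.2 y = -13125.00
-167.4 x − 181.4 y = -16641.07
Solving: x ≈ 31.902, y ≈ 62.297 km (keep extra digits for the depth step; rounded: 31.9, 62.3).
Then from the N06 sphere: z² = 72.60² − (x − 55.0)² − (y − 52.3)² with x = 31.902, y = 62.297, so z ≈ 68.098 ≈ 68.1 km.
Check against N09 (with the unrounded solution): distance 80.89 ≈ 80.89 km. ✓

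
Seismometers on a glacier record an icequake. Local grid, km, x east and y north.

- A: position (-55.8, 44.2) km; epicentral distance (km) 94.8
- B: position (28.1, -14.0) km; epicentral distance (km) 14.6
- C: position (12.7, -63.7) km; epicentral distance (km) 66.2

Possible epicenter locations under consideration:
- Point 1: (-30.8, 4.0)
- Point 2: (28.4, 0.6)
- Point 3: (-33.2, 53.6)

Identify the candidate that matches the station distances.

Point 2

For each candidate, compare |candidate − station| to the reported distance:
Point 1: residuals A 47.5, B 47.0, C 14.3 → max 47.5 km
Point 2: residuals A 0.0, B 0.0, C 0.0 → max 0.0 km
Point 3: residuals A 70.3, B 76.7, C 59.8 → max 76.7 km
Only Point 2 has all residuals ≈ 0.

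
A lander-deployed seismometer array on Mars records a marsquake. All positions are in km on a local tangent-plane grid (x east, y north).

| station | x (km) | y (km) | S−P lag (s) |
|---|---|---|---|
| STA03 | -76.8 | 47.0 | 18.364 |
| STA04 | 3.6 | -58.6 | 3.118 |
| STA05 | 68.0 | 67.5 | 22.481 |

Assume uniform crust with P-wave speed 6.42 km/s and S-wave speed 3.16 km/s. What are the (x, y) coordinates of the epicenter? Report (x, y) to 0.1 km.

(-12.1, -47.2)

Distance from S−P lag: d = Δt · v_P v_S / (v_P − v_S) = Δt · (6.42·3.16)/(6.42−3.16) ≈ 6.2231·Δt.
So d_STA03 = 114.28, d_STA04 = 19.40, d_STA05 = 139.90 km.
Circle about each station: (x + 76.8)² + (y − 47.0)² = 114.28²; (x − 3.6)² + (y + 58.6)² = 19.40²; (x − 68.0)² + (y − 67.5)² = 139.90².
Subtracting pairs of circle equations eliminates x²+y² and gives linear equations (the radical axes):
160.8 x − 211.2 y = 8023.24
289.6 x + 41.0 y = -5439.08
Solving the 2×2 system: x ≈ -12.1, y ≈ -47.2 km.
Check against STA03 (with the unrounded x, y): √((x + 76.8)²+(y − 47.0)²) = 114.28 ≈ 114.28 km. ✓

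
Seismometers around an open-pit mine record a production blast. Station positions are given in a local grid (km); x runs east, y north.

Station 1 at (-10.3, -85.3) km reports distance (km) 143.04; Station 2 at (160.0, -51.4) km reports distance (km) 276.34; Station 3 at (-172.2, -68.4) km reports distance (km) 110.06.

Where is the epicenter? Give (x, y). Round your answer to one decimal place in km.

Circle about each station: (x + 10.3)² + (y + 85.3)² = 143.04²; (x − 160.0)² + (y + 51.4)² = 276.34²; (x + 172.2)² + (y + 68.4)² = 110.06².
Subtracting the Station 1 equation from the Station 2 and Station 3 equations removes the quadratic terms:
340.6 x + 67.8 y = -35043.57
-323.8 x + 33.8 y = 35296.46
Solving the 2×2 system: x ≈ -106.9, y ≈ 20.2 km.

-106.9 km east, 20.2 km north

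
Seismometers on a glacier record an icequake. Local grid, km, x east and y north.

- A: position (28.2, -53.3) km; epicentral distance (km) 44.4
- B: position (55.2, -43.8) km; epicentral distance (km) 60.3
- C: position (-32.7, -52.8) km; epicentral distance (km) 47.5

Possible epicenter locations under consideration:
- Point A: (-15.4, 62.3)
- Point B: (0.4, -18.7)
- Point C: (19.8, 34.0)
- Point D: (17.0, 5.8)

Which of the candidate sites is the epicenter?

Point B

For each candidate, compare |candidate − station| to the reported distance:
Point A: residuals A 79.1, B 67.1, C 68.9 → max 79.1 km
Point B: residuals A 0.0, B 0.0, C 0.0 → max 0.0 km
Point C: residuals A 43.3, B 25.2, C 53.9 → max 53.9 km
Point D: residuals A 15.8, B 2.3, C 29.3 → max 29.3 km
Only Point B has all residuals ≈ 0.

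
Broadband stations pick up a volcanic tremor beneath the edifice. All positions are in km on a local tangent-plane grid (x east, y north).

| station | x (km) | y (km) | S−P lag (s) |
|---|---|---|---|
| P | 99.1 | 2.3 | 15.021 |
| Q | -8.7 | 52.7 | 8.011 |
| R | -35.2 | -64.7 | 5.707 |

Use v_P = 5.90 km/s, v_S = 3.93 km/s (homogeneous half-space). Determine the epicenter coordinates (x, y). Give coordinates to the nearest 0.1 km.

Distance from S−P lag: d = Δt · v_P v_S / (v_P − v_S) = Δt · (5.90·3.93)/(5.90−3.93) ≈ 11.7701·Δt.
So d_P = 176.80, d_Q = 94.29, d_R = 67.17 km.
Circle about each station: (x − 99.1)² + (y − 2.3)² = 176.80²; (x + 8.7)² + (y − 52.7)² = 94.29²; (x + 35.2)² + (y + 64.7)² = 67.17².
Subtracting the P equation from the Q and R equations removes the quadratic terms:
-215.6 x + 100.8 y = 15394.52
-268.6 x − 134.0 y = 22345.46
Solving the 2×2 system: x ≈ -77.1, y ≈ -12.2 km.
Check against P (with the unrounded x, y): √((x − 99.1)²+(y − 2.3)²) = 176.80 ≈ 176.80 km. ✓

(-77.1, -12.2)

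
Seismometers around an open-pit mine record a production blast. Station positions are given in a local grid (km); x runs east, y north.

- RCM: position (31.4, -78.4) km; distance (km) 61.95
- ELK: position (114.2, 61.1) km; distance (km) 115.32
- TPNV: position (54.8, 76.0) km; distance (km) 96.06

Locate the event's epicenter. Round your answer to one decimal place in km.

Circle about each station: (x − 31.4)² + (y + 78.4)² = 61.95²; (x − 114.2)² + (y − 61.1)² = 115.32²; (x − 54.8)² + (y − 76.0)² = 96.06².
Subtracting the RCM equation from the ELK and TPNV equations removes the quadratic terms:
165.6 x + 279.0 y = 181.43
46.8 x + 308.8 y = -3743.20
Solving the 2×2 system: x ≈ 28.9, y ≈ -16.5 km.
Check against RCM (with the unrounded x, y): √((x − 31.4)²+(y + 78.4)²) = 61.95 ≈ 61.95 km. ✓

28.9 km east, -16.5 km north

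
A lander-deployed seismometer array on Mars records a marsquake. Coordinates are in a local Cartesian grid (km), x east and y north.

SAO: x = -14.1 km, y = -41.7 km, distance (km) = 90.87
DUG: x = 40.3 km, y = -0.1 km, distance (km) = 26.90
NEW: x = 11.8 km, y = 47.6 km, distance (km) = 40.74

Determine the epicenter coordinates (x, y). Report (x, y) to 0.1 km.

46.4 km east, 26.1 km north

Circle about each station: (x + 14.1)² + (y + 41.7)² = 90.87²; (x − 40.3)² + (y + 0.1)² = 26.90²; (x − 11.8)² + (y − 47.6)² = 40.74².
Subtracting the SAO equation from the DUG and NEW equations removes the quadratic terms:
108.8 x + 83.2 y = 7220.15
51.8 x + 178.6 y = 7064.91
Solving the 2×2 system: x ≈ 46.4, y ≈ 26.1 km.
Check against SAO (with the unrounded x, y): √((x + 14.1)²+(y + 41.7)²) = 90.87 ≈ 90.87 km. ✓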